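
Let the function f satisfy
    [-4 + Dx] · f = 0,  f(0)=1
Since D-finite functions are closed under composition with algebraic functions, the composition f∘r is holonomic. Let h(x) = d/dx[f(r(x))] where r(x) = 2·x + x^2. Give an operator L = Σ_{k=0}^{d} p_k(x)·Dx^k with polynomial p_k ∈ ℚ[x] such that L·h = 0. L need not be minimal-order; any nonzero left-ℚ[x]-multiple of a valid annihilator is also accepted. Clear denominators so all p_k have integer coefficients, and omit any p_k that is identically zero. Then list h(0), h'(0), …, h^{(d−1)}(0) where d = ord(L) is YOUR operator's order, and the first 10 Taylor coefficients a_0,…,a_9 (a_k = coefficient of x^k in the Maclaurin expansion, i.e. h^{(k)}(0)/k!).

f: a_k = 1, 4, 8, 32/3, 32/3, 128/15, 256/45, 1024/315, 512/315, 2048/2835, …
L₀ from L_f via x↦r, Dx↦r'^{-1}Dx.
Derive L from L₀ (diff closure).
L = (9 + 16·x + 8·x^2) + (-1 - x)·Dx  (order 1).
h: a_k = 8, 72, 352, 3680/3, 3392, 118208/15, 717056/45, 3015424/105, 2956544/63, 199678208/2835, …
ICs: h(0) = 8.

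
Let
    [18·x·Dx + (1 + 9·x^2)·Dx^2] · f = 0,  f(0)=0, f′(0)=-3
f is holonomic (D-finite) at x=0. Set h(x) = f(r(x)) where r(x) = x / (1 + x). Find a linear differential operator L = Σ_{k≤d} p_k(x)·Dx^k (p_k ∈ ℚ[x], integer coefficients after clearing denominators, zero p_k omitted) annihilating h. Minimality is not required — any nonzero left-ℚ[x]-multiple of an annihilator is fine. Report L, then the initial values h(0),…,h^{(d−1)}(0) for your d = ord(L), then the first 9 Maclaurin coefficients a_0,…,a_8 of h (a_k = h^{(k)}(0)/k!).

L = (2 + 20·x)·Dx + (1 + 2·x + 10·x^2)·Dx^2  (order 2).
h: a_k = 0, -3, 3, 6, -24, 12/5, 156, -1992/7, -672, …
ICs: h(0) = 0, h′(0) = -3.

f: a_k = 0, -3, 0, 9, 0, -243/5, 0, 2187/7, 0, …
Change of var in L_f (x↦r) gives L₀.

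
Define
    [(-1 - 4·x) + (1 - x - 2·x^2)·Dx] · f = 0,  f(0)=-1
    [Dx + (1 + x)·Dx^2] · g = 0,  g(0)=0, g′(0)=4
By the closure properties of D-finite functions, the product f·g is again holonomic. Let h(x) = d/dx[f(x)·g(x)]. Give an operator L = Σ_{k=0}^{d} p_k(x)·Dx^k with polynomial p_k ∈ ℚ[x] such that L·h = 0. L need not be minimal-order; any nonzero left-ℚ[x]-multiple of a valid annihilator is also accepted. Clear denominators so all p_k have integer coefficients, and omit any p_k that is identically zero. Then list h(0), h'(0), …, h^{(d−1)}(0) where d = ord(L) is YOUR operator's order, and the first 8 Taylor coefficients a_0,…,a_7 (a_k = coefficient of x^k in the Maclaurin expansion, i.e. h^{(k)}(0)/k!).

f: a_k = -1, -1, -3, -5, -11, -21, -43, -85, …
g: a_k = 0, 4, -2, 4/3, -1, 4/5, -2/3, 4/7, …
L₀ := L_f ⊗_s L_g (sym. prod.), ord ≤ 2.
h₀' ⇒ L via d/dx closure of L₀.
L = (72 + 180·x + 144·x^2) + (13 + 93·x + 192·x^2 + 112·x^3)·Dx + (-5 - 8·x + 15·x^2 + 34·x^3 + 16·x^4)·Dx^2  (order 2).
h: a_k = -4, -4, -34, -172/3, -189, -1974/5, -4969/5, -15292/7, …
ICs: h(0) = -4, h′(0) = -4.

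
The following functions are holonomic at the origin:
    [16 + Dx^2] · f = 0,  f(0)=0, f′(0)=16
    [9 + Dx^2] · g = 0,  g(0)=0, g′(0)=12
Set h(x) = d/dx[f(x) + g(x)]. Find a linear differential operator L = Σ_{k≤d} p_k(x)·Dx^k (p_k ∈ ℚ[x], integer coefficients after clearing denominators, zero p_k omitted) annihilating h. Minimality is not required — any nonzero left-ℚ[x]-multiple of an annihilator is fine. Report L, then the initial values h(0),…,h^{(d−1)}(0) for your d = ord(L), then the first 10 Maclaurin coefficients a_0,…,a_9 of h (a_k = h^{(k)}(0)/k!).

f: a_k = 0, 16, 0, -128/3, 0, 512/15, 0, -4096/315, 0, 8192/2835, …
g: a_k = 0, 12, 0, -18, 0, 81/10, 0, -243/140, 0, 243/1120, …
Weyl lclm of L_f,L_g ⇒ L₀ (ord ≤ 4).
h₀' ⇒ L via d/dx closure of L₀.
L = 144 + 25·Dx^2 + Dx^4  (order 4).
h: a_k = 28, 0, -182, 0, 1267/6, 0, -18571/180, 0, 40261/1440, 0, …
ICs: h(0) = 28, h′(0) = 0, h′′(0) = -364, h′′′(0) = 0.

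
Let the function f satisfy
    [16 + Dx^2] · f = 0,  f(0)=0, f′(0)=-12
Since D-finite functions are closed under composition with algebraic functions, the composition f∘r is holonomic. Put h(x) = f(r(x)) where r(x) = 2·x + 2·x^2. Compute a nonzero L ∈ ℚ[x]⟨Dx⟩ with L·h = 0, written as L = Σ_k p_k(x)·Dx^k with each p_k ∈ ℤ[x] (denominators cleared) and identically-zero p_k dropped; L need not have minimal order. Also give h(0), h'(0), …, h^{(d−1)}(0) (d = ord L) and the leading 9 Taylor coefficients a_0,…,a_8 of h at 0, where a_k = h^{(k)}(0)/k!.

L = (64 + 384·x + 768·x^2 + 512·x^3) - 2·Dx + (1 + 2·x)·Dx^2  (order 2).
h: a_k = 0, -24, -24, 256, 768, -256/5, -3840, -729088/105, 8192/15, …
ICs: h(0) = 0, h′(0) = -24.

f: a_k = 0, -12, 0, 32, 0, -128/5, 0, 1024/105, 0, …
Substitute x→r, Dx→(1/r')Dx; clear ⇒ L₀.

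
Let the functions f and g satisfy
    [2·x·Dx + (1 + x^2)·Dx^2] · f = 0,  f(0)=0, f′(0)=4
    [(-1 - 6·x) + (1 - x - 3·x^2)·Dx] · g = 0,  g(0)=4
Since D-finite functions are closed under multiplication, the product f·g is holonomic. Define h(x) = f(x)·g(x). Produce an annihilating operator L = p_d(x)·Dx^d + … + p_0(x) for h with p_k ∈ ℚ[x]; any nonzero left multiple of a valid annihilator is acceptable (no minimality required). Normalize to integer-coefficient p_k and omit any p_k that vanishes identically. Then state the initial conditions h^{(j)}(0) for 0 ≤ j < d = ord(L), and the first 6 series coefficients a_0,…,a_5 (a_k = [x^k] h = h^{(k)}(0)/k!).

f: a_k = 0, 4, 0, -4/3, 0, 4/5, …
g: a_k = 4, 4, 16, 28, 76, 160, …
f·g: L₀ = L_f ⊗_s L_g, ord ≤ 2·1.
L = (6 + 2·x + 18·x^2) + (2 + 10·x + 4·x^2 + 18·x^3)·Dx + (-1 + x + 2·x^2 + x^3 + 3·x^4)·Dx^2  (order 2).
h: a_k = 0, 16, 16, 176/3, 320/3, 4288/15, …
ICs: h(0) = 0, h′(0) = 16.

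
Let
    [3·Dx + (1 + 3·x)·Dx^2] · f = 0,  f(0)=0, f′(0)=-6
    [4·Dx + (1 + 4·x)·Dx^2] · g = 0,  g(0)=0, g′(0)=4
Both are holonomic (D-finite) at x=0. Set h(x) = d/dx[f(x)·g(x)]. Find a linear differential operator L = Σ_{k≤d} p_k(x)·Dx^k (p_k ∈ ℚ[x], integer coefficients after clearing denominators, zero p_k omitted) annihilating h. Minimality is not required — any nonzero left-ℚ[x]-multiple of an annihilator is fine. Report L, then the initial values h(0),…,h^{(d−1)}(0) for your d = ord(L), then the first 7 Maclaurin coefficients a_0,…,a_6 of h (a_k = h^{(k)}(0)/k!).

L = (600 + 4032·x + 6912·x^2) + (854 + 8808·x + 30240·x^2 + 34560·x^3)·Dx + (172 + 2380·x + 12312·x^2 + 28224·x^3 + 24192·x^4)·Dx^2 + (7 + 122·x + 847·x^2 + 2928·x^3 + 5040·x^4 + 3456·x^5)·Dx^3  (order 3).
h: a_k = 0, -48, 252, -1088, 4410, -87048/5, 339668/5, …
ICs: h(0) = 0, h′(0) = -48, h′′(0) = 504.

f: a_k = 0, -6, 9, -18, 81/2, -486/5, 243, …
g: a_k = 0, 4, -8, 64/3, -64, 1024/5, -2048/3, …
f·g: L₀ = L_f ⊗_s L_g, ord ≤ 2·2.
h=h₀': d/dx-closure on L₀ ⇒ L.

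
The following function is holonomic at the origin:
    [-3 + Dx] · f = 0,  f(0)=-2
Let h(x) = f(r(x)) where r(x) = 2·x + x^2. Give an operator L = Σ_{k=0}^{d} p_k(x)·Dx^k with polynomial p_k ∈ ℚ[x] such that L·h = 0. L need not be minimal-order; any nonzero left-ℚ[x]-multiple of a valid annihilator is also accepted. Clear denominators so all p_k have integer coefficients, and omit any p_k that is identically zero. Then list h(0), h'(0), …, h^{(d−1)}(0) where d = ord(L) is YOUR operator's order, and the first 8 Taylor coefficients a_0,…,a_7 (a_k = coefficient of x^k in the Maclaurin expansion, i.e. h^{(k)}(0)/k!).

L = (-6 - 6·x) + Dx  (order 1).
h: a_k = -2, -12, -42, -108, -225, -1998/5, -3123/5, -30726/35, …
ICs: h(0) = -2.

f: a_k = -2, -6, -9, -9, -27/4, -81/20, -81/40, -243/280, …
Substitute x→r, Dx→(1/r')Dx; clear ⇒ L₀.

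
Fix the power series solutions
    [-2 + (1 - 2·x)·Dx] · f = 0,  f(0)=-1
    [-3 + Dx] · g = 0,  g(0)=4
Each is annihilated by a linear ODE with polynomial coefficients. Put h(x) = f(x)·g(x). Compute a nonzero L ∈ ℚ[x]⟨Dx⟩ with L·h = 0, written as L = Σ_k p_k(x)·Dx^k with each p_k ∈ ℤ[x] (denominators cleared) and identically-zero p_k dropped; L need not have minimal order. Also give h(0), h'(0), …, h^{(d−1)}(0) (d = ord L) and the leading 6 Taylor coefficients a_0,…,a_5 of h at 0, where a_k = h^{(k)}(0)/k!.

L = (5 - 6·x) + (-1 + 2·x)·Dx  (order 1).
h: a_k = -4, -20, -58, -134, -563/2, -5711/10, …
ICs: h(0) = -4.

f: a_k = -1, -2, -4, -8, -16, -32, …
g: a_k = 4, 12, 18, 18, 27/2, 81/10, …
Sym-product of L_f,L_g gives L₀ (≤ ord 1).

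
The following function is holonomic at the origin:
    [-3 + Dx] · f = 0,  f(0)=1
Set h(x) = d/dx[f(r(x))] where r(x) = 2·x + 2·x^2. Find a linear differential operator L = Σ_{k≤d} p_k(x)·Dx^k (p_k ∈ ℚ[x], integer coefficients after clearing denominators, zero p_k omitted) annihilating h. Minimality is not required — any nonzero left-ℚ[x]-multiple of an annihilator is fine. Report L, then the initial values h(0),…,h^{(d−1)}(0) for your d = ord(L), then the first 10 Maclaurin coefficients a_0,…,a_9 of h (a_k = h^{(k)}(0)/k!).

f: a_k = 1, 3, 9/2, 9/2, 27/8, 81/40, 81/80, 243/560, 729/4480, 243/4480, …
f∘r: x↦r, Dx↦Dx/r' in L_f ⇒ L₀.
Derive L from L₀ (diff closure).
L = (8 + 24·x + 24·x^2) + (-1 - 2·x)·Dx  (order 1).
h: a_k = 6, 48, 216, 720, 1944, 22464/5, 45792/5, 589248/35, 198288/7, 1544832/35, …
ICs: h(0) = 6.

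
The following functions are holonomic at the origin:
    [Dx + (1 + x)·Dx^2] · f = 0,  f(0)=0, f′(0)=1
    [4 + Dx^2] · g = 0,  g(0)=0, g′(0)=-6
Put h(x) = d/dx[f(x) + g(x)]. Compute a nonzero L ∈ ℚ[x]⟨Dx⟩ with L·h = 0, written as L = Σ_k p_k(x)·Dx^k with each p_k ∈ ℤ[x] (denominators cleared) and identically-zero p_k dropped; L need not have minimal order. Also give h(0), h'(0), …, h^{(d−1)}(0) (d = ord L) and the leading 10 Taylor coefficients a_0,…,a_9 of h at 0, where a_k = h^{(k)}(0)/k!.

f: a_k = 0, 1, -1/2, 1/3, -1/4, 1/5, -1/6, 1/7, -1/8, 1/9, …
g: a_k = 0, -6, 0, 4, 0, -4/5, 0, 8/105, 0, -4/945, …
Weyl lclm of L_f,L_g ⇒ L₀ (ord ≤ 4).
Differentiate: ansatz ord ≤ ord L₀ ⇒ L.
L = (20 + 16·x + 8·x^2) + (12 + 28·x + 24·x^2 + 8·x^3)·Dx + (5 + 4·x + 2·x^2)·Dx^2 + (3 + 7·x + 6·x^2 + 2·x^3)·Dx^3  (order 3).
h: a_k = -5, -1, 13, -1, -3, -1, 23/15, -1, 101/105, -1, …
ICs: h(0) = -5, h′(0) = -1, h′′(0) = 26.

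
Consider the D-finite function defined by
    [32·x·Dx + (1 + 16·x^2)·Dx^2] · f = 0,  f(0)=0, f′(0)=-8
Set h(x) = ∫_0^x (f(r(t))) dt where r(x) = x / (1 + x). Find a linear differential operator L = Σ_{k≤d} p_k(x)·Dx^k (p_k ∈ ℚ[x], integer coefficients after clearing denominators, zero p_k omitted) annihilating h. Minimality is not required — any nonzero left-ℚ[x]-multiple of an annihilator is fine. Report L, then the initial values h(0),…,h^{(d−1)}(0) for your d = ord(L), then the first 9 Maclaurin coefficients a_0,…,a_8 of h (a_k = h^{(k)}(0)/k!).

L = (2 + 34·x)·Dx^2 + (1 + 2·x + 17·x^2)·Dx^3  (order 3).
h: a_k = 0, 0, -4, 8/3, 26/3, -24, -404/15, 4888/21, -727/7, …
ICs: h(0) = 0, h′(0) = 0, h′′(0) = -8.

f: a_k = 0, -8, 0, 128/3, 0, -2048/5, 0, 32768/7, 0, …
Substitute x→r, Dx→(1/r')Dx; clear ⇒ L₀.
Integrate: L := L₀·Dx.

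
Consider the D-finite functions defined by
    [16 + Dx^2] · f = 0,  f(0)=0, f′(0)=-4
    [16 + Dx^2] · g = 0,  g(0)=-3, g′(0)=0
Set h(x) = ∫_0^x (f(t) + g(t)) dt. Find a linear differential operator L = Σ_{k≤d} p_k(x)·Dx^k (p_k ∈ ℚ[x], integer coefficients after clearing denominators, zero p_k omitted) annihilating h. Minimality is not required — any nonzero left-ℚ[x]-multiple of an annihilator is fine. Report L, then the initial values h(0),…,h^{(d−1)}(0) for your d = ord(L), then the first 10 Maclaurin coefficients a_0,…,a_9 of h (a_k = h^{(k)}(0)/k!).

L = 16·Dx + Dx^3  (order 3).
h: a_k = 0, -3, -2, 8, 8/3, -32/5, -64/45, 256/105, 128/315, -512/945, …
ICs: h(0) = 0, h′(0) = -3, h′′(0) = -4.

f: a_k = 0, -4, 0, 32/3, 0, -128/15, 0, 1024/315, 0, -2048/2835, …
g: a_k = -3, 0, 24, 0, -32, 0, 256/15, 0, -512/105, 0, …
L₀ := lclm(L_f,L_g); ord L₀ ≤ 2+2.
∫: right-multiply L₀ by Dx.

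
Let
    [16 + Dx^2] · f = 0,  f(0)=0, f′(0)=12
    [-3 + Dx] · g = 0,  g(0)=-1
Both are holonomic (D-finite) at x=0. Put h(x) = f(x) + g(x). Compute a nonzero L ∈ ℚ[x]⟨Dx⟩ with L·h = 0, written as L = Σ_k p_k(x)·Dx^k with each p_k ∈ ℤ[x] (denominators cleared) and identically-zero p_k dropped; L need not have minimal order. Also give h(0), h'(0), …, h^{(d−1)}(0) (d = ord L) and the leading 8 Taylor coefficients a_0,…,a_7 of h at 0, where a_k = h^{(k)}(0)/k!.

L = -48 + 16·Dx - 3·Dx^2 + Dx^3  (order 3).
h: a_k = -1, 9, -9/2, -73/2, -27/8, 943/40, -81/80, -17113/1680, …
ICs: h(0) = -1, h′(0) = 9, h′′(0) = -9.

f: a_k = 0, 12, 0, -32, 0, 128/5, 0, -1024/105, …
g: a_k = -1, -3, -9/2, -9/2, -27/8, -81/40, -81/80, -243/560, …
Sum ⇒ L₀ = lclm(L_f,L_g) in ℚ(x)⟨Dx⟩.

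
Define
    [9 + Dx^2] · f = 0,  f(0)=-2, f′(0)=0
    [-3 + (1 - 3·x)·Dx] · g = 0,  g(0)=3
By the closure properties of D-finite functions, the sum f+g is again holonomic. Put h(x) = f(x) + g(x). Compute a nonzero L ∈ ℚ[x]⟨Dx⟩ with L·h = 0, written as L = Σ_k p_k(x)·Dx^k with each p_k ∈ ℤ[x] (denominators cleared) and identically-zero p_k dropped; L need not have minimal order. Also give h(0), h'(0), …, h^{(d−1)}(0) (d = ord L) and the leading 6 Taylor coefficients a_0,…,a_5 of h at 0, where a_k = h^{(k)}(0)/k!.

L = (-63 + 54·x - 81·x^2) + (9 - 45·x + 81·x^2 - 81·x^3)·Dx + (-7 + 6·x - 9·x^2)·Dx^2 + (1 - 5·x + 9·x^2 - 9·x^3)·Dx^3  (order 3).
h: a_k = 1, 9, 36, 81, 945/4, 729, …
ICs: h(0) = 1, h′(0) = 9, h′′(0) = 72.

f: a_k = -2, 0, 9, 0, -27/4, 0, …
g: a_k = 3, 9, 27, 81, 243, 729, …
Weyl lclm of L_f,L_g ⇒ L₀ (ord ≤ 3).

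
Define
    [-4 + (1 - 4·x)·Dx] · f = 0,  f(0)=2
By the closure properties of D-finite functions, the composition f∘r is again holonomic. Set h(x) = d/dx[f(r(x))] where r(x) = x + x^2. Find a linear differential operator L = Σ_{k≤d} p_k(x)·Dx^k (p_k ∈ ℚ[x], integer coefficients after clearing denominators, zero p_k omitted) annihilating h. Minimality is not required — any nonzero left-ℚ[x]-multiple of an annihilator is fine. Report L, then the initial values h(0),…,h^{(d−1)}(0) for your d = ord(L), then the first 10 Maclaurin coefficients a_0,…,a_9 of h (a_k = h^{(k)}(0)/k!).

L = (10 + 24·x + 24·x^2) + (-1 + 2·x + 12·x^2 + 8·x^3)·Dx  (order 1).
h: a_k = 8, 80, 576, 3712, 22400, 129792, 731136, 4034560, 21915648, 117575680, …
ICs: h(0) = 8.

f: a_k = 2, 8, 32, 128, 512, 2048, 8192, 32768, 131072, 524288, …
Change of var in L_f (x↦r) gives L₀.
h₀' ⇒ L via d/dx closure of L₀.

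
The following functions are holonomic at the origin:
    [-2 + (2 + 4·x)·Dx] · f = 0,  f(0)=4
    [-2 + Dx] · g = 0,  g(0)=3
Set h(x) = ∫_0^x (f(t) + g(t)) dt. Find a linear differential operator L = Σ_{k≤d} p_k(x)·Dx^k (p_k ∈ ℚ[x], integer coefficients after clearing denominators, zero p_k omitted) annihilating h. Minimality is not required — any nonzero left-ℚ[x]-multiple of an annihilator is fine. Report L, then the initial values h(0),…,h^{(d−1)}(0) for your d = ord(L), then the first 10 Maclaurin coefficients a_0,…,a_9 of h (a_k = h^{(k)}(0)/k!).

f: a_k = 4, 4, -2, 2, -5/2, 7/2, -21/4, 33/4, -429/32, 715/32, …
g: a_k = 3, 6, 6, 4, 2, 4/5, 4/15, 8/105, 2/105, 4/945, …
f+g: L₀ = lclm(L_f,L_g), ord ≤ 1+1.
h=∫₀ˣh₀: take L = L₀·Dx.
L = (6 + 8·x)·Dx + (-5 - 16·x - 16·x^2)·Dx^2 + (1 + 6·x + 8·x^2)·Dx^3  (order 3).
h: a_k = 0, 7, 5, 4/3, 3/2, -1/10, 43/60, -299/420, 3497/3360, -44981/30240, …
ICs: h(0) = 0, h′(0) = 7, h′′(0) = 10.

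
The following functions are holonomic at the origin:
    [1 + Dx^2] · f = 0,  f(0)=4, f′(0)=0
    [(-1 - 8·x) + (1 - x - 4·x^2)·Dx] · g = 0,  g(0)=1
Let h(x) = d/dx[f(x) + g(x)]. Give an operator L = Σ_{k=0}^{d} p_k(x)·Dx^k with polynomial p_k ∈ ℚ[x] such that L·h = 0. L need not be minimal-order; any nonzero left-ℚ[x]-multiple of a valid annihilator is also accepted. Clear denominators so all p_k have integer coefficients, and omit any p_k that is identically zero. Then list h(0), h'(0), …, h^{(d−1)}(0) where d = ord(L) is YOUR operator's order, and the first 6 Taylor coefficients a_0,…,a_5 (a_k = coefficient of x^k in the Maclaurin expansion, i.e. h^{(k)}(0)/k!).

L = (706 + 4324·x + 19178·x^2 + 15080·x^3 + 30400·x^4 + 1152·x^5 + 1536·x^6) + (-55 - 431·x + 153·x^2 + 1009·x^3 + 3620·x^4 + 5904·x^5 + 448·x^6 + 512·x^7)·Dx + (706 + 4324·x + 19178·x^2 + 15080·x^3 + 30400·x^4 + 1152·x^5 + 1536·x^6)·Dx^2 + (-55 - 431·x + 153·x^2 + 1009·x^3 + 3620·x^4 + 5904·x^5 + 448·x^6 + 512·x^7)·Dx^3  (order 3).
h: a_k = 1, 6, 27, 350/3, 325, 32579/30, …
ICs: h(0) = 1, h′(0) = 6, h′′(0) = 54.

f: a_k = 4, 0, -2, 0, 1/6, 0, …
g: a_k = 1, 1, 5, 9, 29, 65, …
f+g: L₀ = lclm(L_f,L_g), ord ≤ 2+1.
h=h₀': d/dx-closure on L₀ ⇒ L.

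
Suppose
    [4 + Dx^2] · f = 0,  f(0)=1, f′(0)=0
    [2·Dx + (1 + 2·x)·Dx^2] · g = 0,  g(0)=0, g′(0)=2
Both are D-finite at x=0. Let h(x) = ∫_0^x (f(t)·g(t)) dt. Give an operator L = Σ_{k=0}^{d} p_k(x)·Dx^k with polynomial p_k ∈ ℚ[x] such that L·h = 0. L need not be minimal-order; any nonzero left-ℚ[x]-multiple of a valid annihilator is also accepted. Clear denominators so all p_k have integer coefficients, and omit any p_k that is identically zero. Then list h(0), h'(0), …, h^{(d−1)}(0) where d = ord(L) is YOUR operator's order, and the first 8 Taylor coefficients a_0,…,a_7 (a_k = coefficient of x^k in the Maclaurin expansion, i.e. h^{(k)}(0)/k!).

f: a_k = 1, 0, -2, 0, 2/3, 0, -4/45, 0, …
g: a_k = 0, 2, -2, 8/3, -4, 32/5, -32/3, 128/7, …
Sym-product of L_f,L_g gives L₀ (≤ ord 4).
h=∫h₀ ⇒ L = L₀·Dx.
L = (-48 + 192·x + 1216·x^2 + 2048·x^3 + 1024·x^4)·Dx + (32 + 320·x + 768·x^2 + 512·x^3)·Dx^2 + (160·x + 672·x^2 + 1024·x^3 + 512·x^4)·Dx^3 + (8 + 80·x + 192·x^2 + 128·x^3)·Dx^4 + (3 + 28·x + 92·x^2 + 128·x^3 + 64·x^4)·Dx^5  (order 5).
h: a_k = 0, 0, 1, -2/3, -1/3, 0, 2/5, -4/7, …
ICs: h(0) = 0, h′(0) = 0, h′′(0) = 2, h′′′(0) = -4, h′′′′(0) = -8.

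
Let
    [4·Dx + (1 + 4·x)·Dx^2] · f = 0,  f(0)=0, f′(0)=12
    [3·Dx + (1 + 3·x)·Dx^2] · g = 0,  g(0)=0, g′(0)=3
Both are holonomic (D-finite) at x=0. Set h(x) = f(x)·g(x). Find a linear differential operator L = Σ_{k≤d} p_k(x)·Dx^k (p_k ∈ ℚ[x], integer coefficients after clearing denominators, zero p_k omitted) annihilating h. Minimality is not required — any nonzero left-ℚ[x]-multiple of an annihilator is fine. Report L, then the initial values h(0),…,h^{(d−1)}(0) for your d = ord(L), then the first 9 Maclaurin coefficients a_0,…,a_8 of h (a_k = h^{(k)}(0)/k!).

L = (600 + 4032·x + 6912·x^2)·Dx + (854 + 8808·x + 30240·x^2 + 34560·x^3)·Dx^2 + (172 + 2380·x + 12312·x^2 + 28224·x^3 + 24192·x^4)·Dx^3 + (7 + 122·x + 847·x^2 + 2928·x^3 + 5040·x^4 + 3456·x^5)·Dx^4  (order 4).
h: a_k = 0, 0, 36, -126, 408, -1323, 21762/5, -72786/5, 346320/7, …
ICs: h(0) = 0, h′(0) = 0, h′′(0) = 72, h′′′(0) = -756.

f: a_k = 0, 12, -24, 64, -192, 3072/5, -2048, 49152/7, -24576, …
g: a_k = 0, 3, -9/2, 9, -81/4, 243/5, -243/2, 2187/7, -6561/8, …
Sym-product of L_f,L_g gives L₀ (≤ ord 4).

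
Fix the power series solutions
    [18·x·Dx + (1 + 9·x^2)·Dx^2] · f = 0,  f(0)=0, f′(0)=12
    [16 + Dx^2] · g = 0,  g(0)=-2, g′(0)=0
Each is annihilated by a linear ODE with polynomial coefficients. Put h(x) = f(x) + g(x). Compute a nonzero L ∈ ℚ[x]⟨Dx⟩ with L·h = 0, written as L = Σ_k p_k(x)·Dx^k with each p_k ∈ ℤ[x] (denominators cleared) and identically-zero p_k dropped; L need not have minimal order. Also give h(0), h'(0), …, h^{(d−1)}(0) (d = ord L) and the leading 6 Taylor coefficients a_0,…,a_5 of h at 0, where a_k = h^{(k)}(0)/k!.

L = (-13248·x + 181440·x^3 + 186624·x^5)·Dx + (-16 + 6048·x^2 + 66096·x^4 + 93312·x^6)·Dx^2 + (-828·x + 11340·x^3 + 11664·x^5)·Dx^3 + (-1 + 378·x^2 + 4131·x^4 + 5832·x^6)·Dx^4  (order 4).
h: a_k = -2, 12, 16, -36, -64/3, 972/5, …
ICs: h(0) = -2, h′(0) = 12, h′′(0) = 32, h′′′(0) = -216.

f: a_k = 0, 12, 0, -36, 0, 972/5, …
g: a_k = -2, 0, 16, 0, -64/3, 0, …
L₀ := lclm(L_f,L_g); ord L₀ ≤ 2+2.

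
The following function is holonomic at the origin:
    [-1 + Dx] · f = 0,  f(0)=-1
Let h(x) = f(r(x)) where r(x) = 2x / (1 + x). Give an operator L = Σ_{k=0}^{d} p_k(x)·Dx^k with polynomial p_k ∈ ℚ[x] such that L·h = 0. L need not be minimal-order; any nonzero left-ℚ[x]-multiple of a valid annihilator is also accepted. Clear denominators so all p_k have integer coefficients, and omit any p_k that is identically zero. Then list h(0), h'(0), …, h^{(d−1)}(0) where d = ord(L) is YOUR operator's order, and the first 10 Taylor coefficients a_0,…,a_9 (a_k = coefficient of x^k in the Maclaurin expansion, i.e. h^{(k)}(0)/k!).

L = -2 + (1 + 2·x + x^2)·Dx  (order 1).
h: a_k = -1, -2, 0, 2/3, -2/3, 2/5, -4/45, -10/63, 32/105, -142/405, …
ICs: h(0) = -1.

f: a_k = -1, -1, -1/2, -1/6, -1/24, -1/120, -1/720, -1/5040, -1/40320, -1/362880, …
Change of var in L_f (x↦r) gives L₀.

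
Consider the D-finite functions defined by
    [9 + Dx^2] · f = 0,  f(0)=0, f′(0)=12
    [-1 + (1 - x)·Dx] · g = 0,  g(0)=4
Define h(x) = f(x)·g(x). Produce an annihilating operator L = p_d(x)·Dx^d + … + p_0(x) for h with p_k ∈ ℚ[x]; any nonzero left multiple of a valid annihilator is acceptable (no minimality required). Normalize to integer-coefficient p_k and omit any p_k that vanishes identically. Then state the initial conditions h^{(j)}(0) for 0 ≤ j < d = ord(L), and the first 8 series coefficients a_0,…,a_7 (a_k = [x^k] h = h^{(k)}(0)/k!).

L = (-9 + 9·x) + 2·Dx + (-1 + x)·Dx^2  (order 2).
h: a_k = 0, 48, 48, -24, -24, 42/5, 42/5, 51/35, …
ICs: h(0) = 0, h′(0) = 48.

f: a_k = 0, 12, 0, -18, 0, 81/10, 0, -243/140, …
g: a_k = 4, 4, 4, 4, 4, 4, 4, 4, …
f·g: L₀ = L_f ⊗_s L_g, ord ≤ 2·1.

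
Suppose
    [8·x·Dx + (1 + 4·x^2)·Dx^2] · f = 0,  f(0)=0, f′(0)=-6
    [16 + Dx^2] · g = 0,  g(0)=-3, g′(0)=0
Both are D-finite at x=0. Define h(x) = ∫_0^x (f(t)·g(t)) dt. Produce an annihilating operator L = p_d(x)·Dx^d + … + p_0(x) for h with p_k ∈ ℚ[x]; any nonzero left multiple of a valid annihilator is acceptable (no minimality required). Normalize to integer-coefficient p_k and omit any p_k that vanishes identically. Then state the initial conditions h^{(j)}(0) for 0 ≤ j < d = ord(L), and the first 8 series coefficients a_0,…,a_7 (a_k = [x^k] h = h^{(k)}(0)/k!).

L = (2560 + 29696·x^2 + 118784·x^4 + 262144·x^6 + 262144·x^8)·Dx + (1536·x + 14336·x^3 + 49152·x^5 + 65536·x^7)·Dx^2 + (240 + 3008·x^2 + 13824·x^4 + 32768·x^6 + 32768·x^8)·Dx^3 + (96·x + 896·x^3 + 3072·x^5 + 4096·x^7)·Dx^4 + (5 + 72·x^2 + 400·x^4 + 1024·x^6 + 1024·x^8)·Dx^5  (order 5).
h: a_k = 0, 0, 9, 0, -42, 0, 368/5, 0, …
ICs: h(0) = 0, h′(0) = 0, h′′(0) = 18, h′′′(0) = 0, h′′′′(0) = -1008.

f: a_k = 0, -6, 0, 8, 0, -96/5, 0, 384/7, …
g: a_k = -3, 0, 24, 0, -32, 0, 256/15, 0, …
Product ⇒ symmetric product L₀, ord ≤ 4.
∫: right-multiply L₀ by Dx.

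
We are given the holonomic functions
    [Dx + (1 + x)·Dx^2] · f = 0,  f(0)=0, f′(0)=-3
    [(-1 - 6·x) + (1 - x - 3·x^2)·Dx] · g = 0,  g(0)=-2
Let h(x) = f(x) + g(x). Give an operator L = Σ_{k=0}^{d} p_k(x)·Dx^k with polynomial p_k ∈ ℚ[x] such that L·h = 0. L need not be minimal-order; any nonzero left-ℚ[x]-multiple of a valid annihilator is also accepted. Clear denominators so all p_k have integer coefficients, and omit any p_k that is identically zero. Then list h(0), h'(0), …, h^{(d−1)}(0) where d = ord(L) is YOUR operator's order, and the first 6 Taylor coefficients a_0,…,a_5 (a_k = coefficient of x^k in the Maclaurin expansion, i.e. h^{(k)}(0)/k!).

f: a_k = 0, -3, 3/2, -1, 3/4, -3/5, …
g: a_k = -2, -2, -8, -14, -38, -80, …
L₀ := lclm(L_f,L_g); ord L₀ ≤ 2+1.
L = (-58 - 350·x - 636·x^2 - 756·x^3 - 324·x^4)·Dx + (-40 - 364·x - 976·x^2 - 1632·x^3 - 1530·x^4 - 540·x^5)·Dx^2 + (9 + 31·x + 27·x^2 - 115·x^3 - 345·x^4 - 333·x^5 - 108·x^6)·Dx^3  (order 3).
h: a_k = -2, -5, -13/2, -15, -149/4, -403/5, …
ICs: h(0) = -2, h′(0) = -5, h′′(0) = -13.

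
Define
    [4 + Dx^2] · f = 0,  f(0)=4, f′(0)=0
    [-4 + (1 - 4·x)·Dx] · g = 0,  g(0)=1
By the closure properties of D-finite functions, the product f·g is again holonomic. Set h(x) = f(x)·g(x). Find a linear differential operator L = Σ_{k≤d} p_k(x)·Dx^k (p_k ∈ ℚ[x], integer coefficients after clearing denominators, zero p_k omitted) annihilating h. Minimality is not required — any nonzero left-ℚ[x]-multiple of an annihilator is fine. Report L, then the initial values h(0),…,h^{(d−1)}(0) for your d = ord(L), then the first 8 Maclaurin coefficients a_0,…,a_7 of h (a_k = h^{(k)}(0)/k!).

L = (-4 + 16·x) + 8·Dx + (-1 + 4·x)·Dx^2  (order 2).
h: a_k = 4, 16, 56, 224, 2696/3, 10784/3, 647024/45, 2588096/45, …
ICs: h(0) = 4, h′(0) = 16.

f: a_k = 4, 0, -8, 0, 8/3, 0, -16/45, 0, …
g: a_k = 1, 4, 16, 64, 256, 1024, 4096, 16384, …
Product ⇒ symmetric product L₀, ord ≤ 2.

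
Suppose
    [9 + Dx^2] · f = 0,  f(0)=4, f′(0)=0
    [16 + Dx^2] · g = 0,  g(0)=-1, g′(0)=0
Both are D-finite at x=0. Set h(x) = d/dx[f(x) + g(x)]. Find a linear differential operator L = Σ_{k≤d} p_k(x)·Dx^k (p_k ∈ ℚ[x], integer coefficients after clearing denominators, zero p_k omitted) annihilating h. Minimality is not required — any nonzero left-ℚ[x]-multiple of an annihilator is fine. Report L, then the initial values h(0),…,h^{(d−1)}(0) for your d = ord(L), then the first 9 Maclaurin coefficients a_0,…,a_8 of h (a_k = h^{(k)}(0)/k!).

f: a_k = 4, 0, -18, 0, 27/2, 0, -81/20, 0, 729/1120, …
g: a_k = -1, 0, 8, 0, -32/3, 0, 256/45, 0, -512/315, …
f+g: L₀ = lclm(L_f,L_g), ord ≤ 2+2.
Derive L from L₀ (diff closure).
L = 144 + 25·Dx^2 + Dx^4  (order 4).
h: a_k = 0, -20, 0, 34/3, 0, 59/6, 0, -9823/1260, 0, …
ICs: h(0) = 0, h′(0) = -20, h′′(0) = 0, h′′′(0) = 68.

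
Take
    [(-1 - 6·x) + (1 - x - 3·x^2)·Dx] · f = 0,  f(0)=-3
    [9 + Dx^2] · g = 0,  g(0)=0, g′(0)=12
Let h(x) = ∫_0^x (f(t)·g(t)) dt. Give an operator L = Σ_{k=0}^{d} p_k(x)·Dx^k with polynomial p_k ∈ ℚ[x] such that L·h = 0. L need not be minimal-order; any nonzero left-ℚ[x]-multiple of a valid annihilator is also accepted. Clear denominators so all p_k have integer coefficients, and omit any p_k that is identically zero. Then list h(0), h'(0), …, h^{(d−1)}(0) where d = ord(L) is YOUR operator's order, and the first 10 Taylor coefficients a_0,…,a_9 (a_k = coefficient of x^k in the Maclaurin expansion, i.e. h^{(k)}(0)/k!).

L = (-3 + 9·x + 27·x^2)·Dx + (2 + 12·x)·Dx^2 + (-1 + x + 3·x^2)·Dx^3  (order 3).
h: a_k = 0, 0, -18, -12, -45/2, -198/5, -1641/20, -10863/70, -358119/1120, -18097/28, …
ICs: h(0) = 0, h′(0) = 0, h′′(0) = -36.

f: a_k = -3, -3, -12, -21, -57, -120, -291, -651, -1524, -3477, …
g: a_k = 0, 12, 0, -18, 0, 81/10, 0, -243/140, 0, 243/1120, …
f·g: L₀ = L_f ⊗_s L_g, ord ≤ 1·2.
Integrate: L := L₀·Dx.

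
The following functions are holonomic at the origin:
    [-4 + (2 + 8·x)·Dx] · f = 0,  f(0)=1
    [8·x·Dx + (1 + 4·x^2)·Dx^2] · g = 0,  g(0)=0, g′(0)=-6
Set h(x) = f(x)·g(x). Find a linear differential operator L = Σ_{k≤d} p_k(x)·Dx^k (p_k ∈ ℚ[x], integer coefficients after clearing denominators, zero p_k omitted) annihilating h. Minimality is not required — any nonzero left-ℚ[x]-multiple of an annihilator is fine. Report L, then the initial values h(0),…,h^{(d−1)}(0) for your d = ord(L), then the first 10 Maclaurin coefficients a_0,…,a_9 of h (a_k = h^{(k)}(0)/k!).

L = (12 - 16·x - 16·x^2) + (-4 - 8·x + 48·x^2 + 64·x^3)·Dx + (1 + 8·x + 20·x^2 + 32·x^3 + 64·x^4)·Dx^2  (order 2).
h: a_k = 0, -6, -12, 20, -8, 124/5, -872/5, 18104/35, -46448/35, 92140/21, …
ICs: h(0) = 0, h′(0) = -6.

f: a_k = 1, 2, -2, 4, -10, 28, -84, 264, -858, 2860, …
g: a_k = 0, -6, 0, 8, 0, -96/5, 0, 384/7, 0, -512/3, …
Sym-product of L_f,L_g gives L₀ (≤ ord 2).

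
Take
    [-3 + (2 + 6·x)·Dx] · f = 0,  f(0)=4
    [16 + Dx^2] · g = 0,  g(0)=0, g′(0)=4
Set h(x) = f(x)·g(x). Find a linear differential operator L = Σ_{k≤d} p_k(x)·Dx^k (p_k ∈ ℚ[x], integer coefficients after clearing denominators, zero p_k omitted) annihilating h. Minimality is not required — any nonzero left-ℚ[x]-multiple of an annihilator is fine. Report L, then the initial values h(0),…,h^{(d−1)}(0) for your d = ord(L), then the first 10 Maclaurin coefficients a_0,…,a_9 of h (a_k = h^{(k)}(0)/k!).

f: a_k = 4, 6, -9/2, 27/4, -405/32, 1701/64, -15309/256, 72171/512, -2814669/8192, 14073345/16384, …
g: a_k = 0, 4, 0, -32/3, 0, 128/15, 0, -1024/315, 0, 2048/2835, …
L₀ := L_f ⊗_s L_g (sym. prod.), ord ≤ 2.
L = (91 + 384·x + 576·x^2) + (-12 - 36·x)·Dx + (4 + 24·x + 36·x^2)·Dx^2  (order 2).
h: a_k = 0, 16, 24, -182/3, -37, 3781/120, 6841/80, -3137023/20160, 855943/2688, -4801378103/5806080, …
ICs: h(0) = 0, h′(0) = 16.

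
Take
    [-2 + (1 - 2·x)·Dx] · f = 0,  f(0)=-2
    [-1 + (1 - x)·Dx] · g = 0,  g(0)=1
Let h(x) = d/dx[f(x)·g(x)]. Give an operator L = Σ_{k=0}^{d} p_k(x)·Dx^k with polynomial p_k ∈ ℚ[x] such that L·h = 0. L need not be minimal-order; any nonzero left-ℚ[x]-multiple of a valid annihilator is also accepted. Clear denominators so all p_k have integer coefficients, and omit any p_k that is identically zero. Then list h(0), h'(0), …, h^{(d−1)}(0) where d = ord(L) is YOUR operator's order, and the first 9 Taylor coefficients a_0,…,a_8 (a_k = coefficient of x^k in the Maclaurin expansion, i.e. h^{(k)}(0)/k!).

f: a_k = -2, -4, -8, -16, -32, -64, -128, -256, -512, …
g: a_k = 1, 1, 1, 1, 1, 1, 1, 1, 1, …
Sym-product of L_f,L_g gives L₀ (≤ ord 1).
h=h₀': d/dx-closure on L₀ ⇒ L.
L = (14 - 36·x + 24·x^2) + (-3 + 13·x - 18·x^2 + 8·x^3)·Dx  (order 1).
h: a_k = -6, -28, -90, -248, -630, -1524, -3570, -8176, -18414, …
ICs: h(0) = -6.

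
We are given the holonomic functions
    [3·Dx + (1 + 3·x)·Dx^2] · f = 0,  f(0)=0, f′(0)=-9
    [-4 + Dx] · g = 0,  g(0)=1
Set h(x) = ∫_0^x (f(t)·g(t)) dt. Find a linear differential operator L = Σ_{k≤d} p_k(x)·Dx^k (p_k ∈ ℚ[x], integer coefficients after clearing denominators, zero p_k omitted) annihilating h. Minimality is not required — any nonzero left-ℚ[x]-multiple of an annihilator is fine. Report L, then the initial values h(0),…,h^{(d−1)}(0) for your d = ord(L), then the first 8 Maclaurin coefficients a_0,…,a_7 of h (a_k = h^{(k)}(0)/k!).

f: a_k = 0, -9, 27/2, -27, 243/4, -729/5, 729/2, -6561/7, …
g: a_k = 1, 4, 8, 32/3, 32/3, 128/15, 256/45, 1024/315, …
L₀ := L_f ⊗_s L_g (sym. prod.), ord ≤ 2.
Integrate: L := L₀·Dx.
L = (4 + 48·x)·Dx + (-5 - 24·x)·Dx^2 + (1 + 3·x)·Dx^3  (order 3).
h: a_k = 0, 0, -9/2, -15/2, -45/4, -141/20, -59/5, 93/14, …
ICs: h(0) = 0, h′(0) = 0, h′′(0) = -9.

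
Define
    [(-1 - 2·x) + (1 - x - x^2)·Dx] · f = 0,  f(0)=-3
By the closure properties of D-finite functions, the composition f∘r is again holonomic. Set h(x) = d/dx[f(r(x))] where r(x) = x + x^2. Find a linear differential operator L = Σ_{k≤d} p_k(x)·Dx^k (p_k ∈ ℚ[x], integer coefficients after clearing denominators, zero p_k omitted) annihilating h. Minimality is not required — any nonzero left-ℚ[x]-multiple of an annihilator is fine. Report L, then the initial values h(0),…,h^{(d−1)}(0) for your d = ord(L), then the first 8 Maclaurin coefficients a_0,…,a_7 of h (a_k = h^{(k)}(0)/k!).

L = (6 + 24·x + 48·x^2 + 68·x^3 + 84·x^4 + 60·x^5 + 20·x^6) + (-1 - 3·x + 12·x^3 + 25·x^4 + 24·x^5 + 14·x^6 + 4·x^7)·Dx  (order 1).
h: a_k = -3, -18, -63, -192, -555, -1548, -4179, -11064, …
ICs: h(0) = -3.

f: a_k = -3, -3, -6, -9, -15, -24, -39, -63, …
L₀ from L_f via x↦r, Dx↦r'^{-1}Dx.
Differentiate: ansatz ord ≤ ord L₀ ⇒ L.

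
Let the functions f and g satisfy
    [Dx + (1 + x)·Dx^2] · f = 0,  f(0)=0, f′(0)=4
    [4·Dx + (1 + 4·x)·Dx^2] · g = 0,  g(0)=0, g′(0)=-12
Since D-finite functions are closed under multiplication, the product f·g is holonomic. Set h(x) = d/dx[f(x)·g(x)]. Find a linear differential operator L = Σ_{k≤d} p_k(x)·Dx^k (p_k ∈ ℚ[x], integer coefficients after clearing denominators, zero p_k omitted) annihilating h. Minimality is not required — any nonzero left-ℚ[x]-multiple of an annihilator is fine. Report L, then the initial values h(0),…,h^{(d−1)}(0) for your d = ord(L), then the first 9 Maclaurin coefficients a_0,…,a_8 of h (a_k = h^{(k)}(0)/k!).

L = (136 + 320·x + 256·x^2) + (290 + 1464·x + 2400·x^2 + 1280·x^3)·Dx + (92 + 740·x + 1992·x^2 + 2240·x^3 + 896·x^4)·Dx^2 + (5 + 58·x + 245·x^2 + 464·x^3 + 400·x^4 + 128·x^5)·Dx^3  (order 3).
h: a_k = 0, -96, 360, -1280, 4700, -88816/5, 68376, -9315072/35, 7302234/7, …
ICs: h(0) = 0, h′(0) = -96, h′′(0) = 720.

f: a_k = 0, 4, -2, 4/3, -1, 4/5, -2/3, 4/7, -1/2, …
g: a_k = 0, -12, 24, -64, 192, -3072/5, 2048, -49152/7, 24576, …
f·g: L₀ = L_f ⊗_s L_g, ord ≤ 2·2.
Derive L from L₀ (diff closure).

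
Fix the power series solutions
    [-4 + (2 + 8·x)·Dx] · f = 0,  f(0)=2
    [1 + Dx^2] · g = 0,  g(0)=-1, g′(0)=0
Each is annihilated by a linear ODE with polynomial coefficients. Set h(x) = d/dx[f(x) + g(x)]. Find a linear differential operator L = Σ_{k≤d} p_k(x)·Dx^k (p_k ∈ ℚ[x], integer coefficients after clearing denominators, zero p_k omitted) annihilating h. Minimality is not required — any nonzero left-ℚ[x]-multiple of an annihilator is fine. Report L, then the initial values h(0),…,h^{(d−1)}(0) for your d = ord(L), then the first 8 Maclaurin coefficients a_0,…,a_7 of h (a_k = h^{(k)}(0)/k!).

f: a_k = 2, 4, -4, 8, -20, 56, -168, 528, …
g: a_k = -1, 0, 1/2, 0, -1/24, 0, 1/720, 0, …
f+g: L₀ = lclm(L_f,L_g), ord ≤ 1+2.
Differentiate: ansatz ord ≤ ord L₀ ⇒ L.
L = (-122 - 16·x - 32·x^2) + (-13 - 60·x - 48·x^2 - 64·x^3)·Dx + (-122 - 16·x - 32·x^2)·Dx^2 + (-13 - 60·x - 48·x^2 - 64·x^3)·Dx^3  (order 3).
h: a_k = 4, -7, 24, -481/6, 280, -120959/120, 3696, -69189121/5040, …
ICs: h(0) = 4, h′(0) = -7, h′′(0) = 48.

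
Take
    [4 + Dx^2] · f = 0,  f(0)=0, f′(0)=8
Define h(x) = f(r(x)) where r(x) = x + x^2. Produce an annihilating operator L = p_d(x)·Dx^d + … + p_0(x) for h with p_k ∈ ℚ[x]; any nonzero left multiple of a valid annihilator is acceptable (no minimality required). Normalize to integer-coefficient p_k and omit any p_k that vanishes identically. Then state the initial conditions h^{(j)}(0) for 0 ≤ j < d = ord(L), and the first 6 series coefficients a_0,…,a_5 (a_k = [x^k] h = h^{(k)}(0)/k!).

f: a_k = 0, 8, 0, -16/3, 0, 16/15, …
L₀ from L_f via x↦r, Dx↦r'^{-1}Dx.
L = (4 + 24·x + 48·x^2 + 32·x^3) - 2·Dx + (1 + 2·x)·Dx^2  (order 2).
h: a_k = 0, 8, 8, -16/3, -16, -224/15, …
ICs: h(0) = 0, h′(0) = 8.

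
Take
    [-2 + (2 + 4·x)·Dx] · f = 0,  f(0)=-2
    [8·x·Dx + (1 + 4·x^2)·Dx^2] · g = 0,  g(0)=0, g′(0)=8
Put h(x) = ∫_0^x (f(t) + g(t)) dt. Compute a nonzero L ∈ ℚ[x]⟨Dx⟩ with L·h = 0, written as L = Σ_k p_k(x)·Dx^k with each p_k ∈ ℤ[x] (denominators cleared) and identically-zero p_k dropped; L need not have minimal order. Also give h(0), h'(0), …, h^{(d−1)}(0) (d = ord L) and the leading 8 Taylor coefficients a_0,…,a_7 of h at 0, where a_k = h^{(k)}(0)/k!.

f: a_k = -2, -2, 1, -1, 5/4, -7/4, 21/8, -33/8, …
g: a_k = 0, 8, 0, -32/3, 0, 128/5, 0, -512/7, …
L₀ := lclm(L_f,L_g); ord L₀ ≤ 1+2.
h=∫h₀ ⇒ L = L₀·Dx.
L = (-8 - 40·x + 96·x^2 + 96·x^3)·Dx^2 + (-11 - 32·x + 40·x^2 + 384·x^3 + 336·x^4)·Dx^3 + (-1 + 6·x + 24·x^2 + 48·x^3 + 112·x^4 + 96·x^5)·Dx^4  (order 4).
h: a_k = 0, -2, 3, 1/3, -35/12, 1/4, 159/40, 3/8, …
ICs: h(0) = 0, h′(0) = -2, h′′(0) = 6, h′′′(0) = 2.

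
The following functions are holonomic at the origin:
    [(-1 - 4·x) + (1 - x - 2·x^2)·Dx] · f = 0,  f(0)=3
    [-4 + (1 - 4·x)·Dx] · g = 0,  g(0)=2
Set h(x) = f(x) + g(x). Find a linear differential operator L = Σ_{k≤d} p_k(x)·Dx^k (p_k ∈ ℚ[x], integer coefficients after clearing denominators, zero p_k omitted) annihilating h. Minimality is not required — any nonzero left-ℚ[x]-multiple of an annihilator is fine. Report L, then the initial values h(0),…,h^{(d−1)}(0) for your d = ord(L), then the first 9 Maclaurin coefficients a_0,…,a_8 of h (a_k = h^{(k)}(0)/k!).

f: a_k = 3, 3, 9, 15, 33, 63, 129, 255, 513, …
g: a_k = 2, 8, 32, 128, 512, 2048, 8192, 32768, 131072, …
f+g: L₀ = lclm(L_f,L_g), ord ≤ 1+1.
L = (-8 - 144·x + 96·x^2 - 128·x^3) + (26 - 28·x - 120·x^2 + 128·x^3 - 256·x^4)·Dx + (-3 + 19·x - 34·x^2 + 24·x^3 + 16·x^4 - 64·x^5)·Dx^2  (order 2).
h: a_k = 5, 11, 41, 143, 545, 2111, 8321, 33023, 131585, …
ICs: h(0) = 5, h′(0) = 11.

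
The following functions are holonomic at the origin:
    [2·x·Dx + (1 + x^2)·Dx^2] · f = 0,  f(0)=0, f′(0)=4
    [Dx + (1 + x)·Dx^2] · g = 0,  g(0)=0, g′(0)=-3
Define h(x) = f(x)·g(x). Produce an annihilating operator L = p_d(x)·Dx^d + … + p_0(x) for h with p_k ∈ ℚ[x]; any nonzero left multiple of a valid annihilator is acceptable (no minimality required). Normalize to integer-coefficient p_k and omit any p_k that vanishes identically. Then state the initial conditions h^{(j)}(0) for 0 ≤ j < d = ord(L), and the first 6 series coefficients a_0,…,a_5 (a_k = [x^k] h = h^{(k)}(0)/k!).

f: a_k = 0, 4, 0, -4/3, 0, 4/5, …
g: a_k = 0, -3, 3/2, -1, 3/4, -3/5, …
h₀=f·g: eliminate ⇒ L₀, order ≤ 2·2.
L = (24 + 44·x + 80·x^2 + 156·x^3 + 120·x^4 + 52·x^5 + 4·x^7)·Dx + (18 + 124·x + 308·x^2 + 484·x^3 + 544·x^4 + 372·x^5 + 140·x^6 + 12·x^7 + 14·x^8)·Dx^2 + (12 + 64·x + 192·x^2 + 312·x^3 + 360·x^4 + 312·x^5 + 192·x^6 + 72·x^7 + 12·x^8 + 8·x^9)·Dx^3 + (5 + 18·x + 37·x^2 + 56·x^3 + 66·x^4 + 60·x^5 + 42·x^6 + 24·x^7 + 9·x^8 + 2·x^9 + x^10)·Dx^4  (order 4).
h: a_k = 0, 0, -12, 6, 0, 1, …
ICs: h(0) = 0, h′(0) = 0, h′′(0) = -24, h′′′(0) = 36.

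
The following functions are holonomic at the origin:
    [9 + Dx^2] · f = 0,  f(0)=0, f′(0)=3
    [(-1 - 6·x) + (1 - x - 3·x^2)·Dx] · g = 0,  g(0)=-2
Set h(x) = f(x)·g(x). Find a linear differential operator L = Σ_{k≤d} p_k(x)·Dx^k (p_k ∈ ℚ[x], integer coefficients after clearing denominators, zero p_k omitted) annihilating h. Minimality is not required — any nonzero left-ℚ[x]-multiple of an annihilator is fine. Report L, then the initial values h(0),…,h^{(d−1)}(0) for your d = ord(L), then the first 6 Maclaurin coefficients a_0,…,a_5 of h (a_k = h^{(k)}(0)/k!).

L = (-3 + 9·x + 27·x^2) + (2 + 12·x)·Dx + (-1 + x + 3·x^2)·Dx^2  (order 2).
h: a_k = 0, -6, -6, -15, -33, -1641/20, …
ICs: h(0) = 0, h′(0) = -6.

f: a_k = 0, 3, 0, -9/2, 0, 81/40, …
g: a_k = -2, -2, -8, -14, -38, -80, …
f·g: L₀ = L_f ⊗_s L_g, ord ≤ 2·1.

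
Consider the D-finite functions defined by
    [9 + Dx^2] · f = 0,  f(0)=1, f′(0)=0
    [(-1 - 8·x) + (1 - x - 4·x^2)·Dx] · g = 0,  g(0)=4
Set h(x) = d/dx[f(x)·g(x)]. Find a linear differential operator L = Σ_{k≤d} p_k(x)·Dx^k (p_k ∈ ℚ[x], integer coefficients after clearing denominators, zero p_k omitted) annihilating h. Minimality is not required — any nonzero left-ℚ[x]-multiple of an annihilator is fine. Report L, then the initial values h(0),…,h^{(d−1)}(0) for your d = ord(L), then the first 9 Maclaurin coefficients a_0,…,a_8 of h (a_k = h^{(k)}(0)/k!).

L = (-33 - 162·x - 567·x^2 + 648·x^3 + 1296·x^4) + (6 + 66·x + 216·x^2 + 576·x^3)·Dx + (1 - 10·x - 31·x^2 + 72·x^3 + 144·x^4)·Dx^2  (order 2).
h: a_k = 4, 4, 54, 158, 1115/2, 15927/10, 99603/20, 1986769/140, 9313317/224, …
ICs: h(0) = 4, h′(0) = 4.

f: a_k = 1, 0, -9/2, 0, 27/8, 0, -81/80, 0, 729/4480, …
g: a_k = 4, 4, 20, 36, 116, 260, 724, 1764, 4660, …
f·g: L₀ = L_f ⊗_s L_g, ord ≤ 2·1.
h=h₀': d/dx-closure on L₀ ⇒ L.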